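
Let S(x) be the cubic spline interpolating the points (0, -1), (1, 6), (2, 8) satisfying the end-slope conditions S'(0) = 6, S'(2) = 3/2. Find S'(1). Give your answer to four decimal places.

4.8750

With M_i denoting the second derivative at x_i, h_i = 1, 1, and Δ_i = (y_(i+1) − y_i)/h_i = 7, 2:
  1·M_0 + 4·M_1 + 1·M_2 = 6(Δ_1 - Δ_0) = -30
Clamped end conditions give two more equations: 2h_0·M_0 + h_0·M_1 = 6(Δ_0 - S'(0)) = 6 and h_1·M_1 + 2h_1·M_2 = 6(S'(2) - Δ_1) = -3.
Solving the tridiagonal system: M_0 = 33/4, M_1 = -21/2, M_2 = 15/4.
On [1, 2], S'(x) = b_1 + 2c_1·(x - 1) + 3d_1·(x - 1)² with b_1 = Δ_1 - h_1(2M_1 + M_2)/6 = 39/8, c_1 = M_1/2 = -21/4, d_1 = (M_2 - M_1)/(6h_1) = 19/8. So S'(1) = 39/8.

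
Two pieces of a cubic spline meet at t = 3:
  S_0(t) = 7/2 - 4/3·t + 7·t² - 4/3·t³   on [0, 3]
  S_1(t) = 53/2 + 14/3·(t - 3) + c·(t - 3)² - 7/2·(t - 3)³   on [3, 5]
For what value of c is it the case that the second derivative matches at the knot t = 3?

-5

S_0''(t) = 14 - 8·t, so S_0''(3) = -10. On the right, S_1''(3) = 2c, so c = -5.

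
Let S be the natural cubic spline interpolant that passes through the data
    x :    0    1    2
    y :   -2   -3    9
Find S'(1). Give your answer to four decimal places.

With M_i denoting the second derivative at x_i, h_i = 1, 1, and Δ_i = (y_(i+1) − y_i)/h_i = -1, 12:
  1·M_0 + 4·M_1 + 1·M_2 = 6(Δ_1 - Δ_0) = 78
Natural end conditions: M_0 = M_2 = 0.
Hence M_0 = 0, M_1 = 39/2, M_2 = 0.
On [1, 2], S'(x) = b_1 + 2c_1·(x - 1) + 3d_1·(x - 1)² with b_1 = Δ_1 - h_1(2M_1 + M_2)/6 = 11/2, c_1 = M_1/2 = 39/4, d_1 = (M_2 - M_1)/(6h_1) = -13/4. So S'(1) = 11/2.

5.5000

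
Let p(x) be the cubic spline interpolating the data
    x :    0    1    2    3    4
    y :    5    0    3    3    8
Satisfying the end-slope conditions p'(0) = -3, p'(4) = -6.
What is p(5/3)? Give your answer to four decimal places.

Put M_i = p'' at the i-th knot. Here h = (1, 1, 1, 1) and Δ = (-5, 3, 0, 5), so the interior equations h_(i-1)·M_(i-1) + 2(h_(i-1)+h_i)·M_i + h_i·M_(i+1) = 6(Δ_i − Δ_(i-1)) read
  1·M_0 + 4·M_1 + 1·M_2 = 6(Δ_1 - Δ_0) = 48
  1·M_1 + 4·M_2 + 1·M_3 = 6(Δ_2 - Δ_1) = -18
  1·M_2 + 4·M_3 + 1·M_4 = 6(Δ_3 - Δ_2) = 30
Clamped end conditions give two more equations: 2h_0·M_0 + h_0·M_1 = 6(Δ_0 - p'(0)) = -12 and h_3·M_3 + 2h_3·M_4 = 6(p'(4) - Δ_3) = -66.
Forward elimination and back-substitution give M_0 = -111/7, M_1 = 138/7, M_2 = -15, M_3 = 156/7, M_4 = -309/7.
On [1, 2], p(x) = 0 - 15/14·(x - 1) + 69/7·(x - 1)² - 81/14·(x - 1)³.
With (x - 1) = 2/3: p(5/3) = 41/21.

1.9524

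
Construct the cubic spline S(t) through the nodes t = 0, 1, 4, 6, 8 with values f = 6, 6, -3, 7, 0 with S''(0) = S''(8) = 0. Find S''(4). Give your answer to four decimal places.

Put M_i = S'' at the i-th knot. Here h = (1, 3, 2, 2) and Δ = (0, -3, 5, -7/2), so the interior equations h_(i-1)·M_(i-1) + 2(h_(i-1)+h_i)·M_i + h_i·M_(i+1) = 6(Δ_i − Δ_(i-1)) read
  1·M_0 + 8·M_1 + 3·M_2 = 6(Δ_1 - Δ_0) = -18
  3·M_1 + 10·M_2 + 2·M_3 = 6(Δ_2 - Δ_1) = 48
  2·M_2 + 8·M_3 + 2·M_4 = 6(Δ_3 - Δ_2) = -51
Natural end conditions: M_0 = M_4 = 0.
Hence M_0 = 0, M_1 = -1413/268, M_2 = 540/67, M_3 = -4497/536, M_4 = 0.

8.0597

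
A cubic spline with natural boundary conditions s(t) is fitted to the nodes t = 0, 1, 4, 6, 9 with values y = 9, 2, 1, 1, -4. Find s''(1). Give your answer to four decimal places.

5.4867

Let M_i = s''(x_i). Step sizes h_i = 1, 3, 2, 3; slopes of the chords Δ_i = (y_(i+1) - y_i)/h_i = -7, -1/3, 0, -5/3.
  1·M_0 + 8·M_1 + 3·M_2 = 6(Δ_1 - Δ_0) = 40
  3·M_1 + 10·M_2 + 2·M_3 = 6(Δ_2 - Δ_1) = 2
  2·M_2 + 10·M_3 + 3·M_4 = 6(Δ_3 - Δ_2) = -10
Natural end conditions: M_0 = M_4 = 0.
Forward elimination and back-substitution give M_0 = 0, M_1 = 620/113, M_2 = -440/339, M_3 = -251/339, M_4 = 0.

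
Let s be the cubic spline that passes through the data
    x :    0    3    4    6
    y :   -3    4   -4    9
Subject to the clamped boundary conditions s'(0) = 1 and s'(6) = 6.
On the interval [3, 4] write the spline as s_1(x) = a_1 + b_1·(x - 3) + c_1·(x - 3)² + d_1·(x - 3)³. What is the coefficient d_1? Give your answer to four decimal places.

Write M_i for s''(x_i). With h_i = 3, 1, 2 and divided differences Δ_i = 7/3, -8, 13/2, the continuity of s' gives the tridiagonal system
  3·M_0 + 8·M_1 + 1·M_2 = 6(Δ_1 - Δ_0) = -62
  1·M_1 + 6·M_2 + 2·M_3 = 6(Δ_2 - Δ_1) = 87
Clamped end conditions give two more equations: 2h_0·M_0 + h_0·M_1 = 6(Δ_0 - s'(0)) = 8 and h_2·M_2 + 2h_2·M_3 = 6(s'(6) - Δ_2) = -3.
Forward elimination and back-substitution give M_0 = 335/42, M_1 = -93/7, M_2 = 285/14, M_3 = -153/14.
On [3, 4], with s_1(x) = a_1 + b_1·(x - 3) + c_1·(x - 3)² + d_1·(x - 3)³: c_1 = M_1/2 = -93/14, d_1 = (M_2 - M_1)/(6h_1) = 157/28, b_1 = Δ_1 - h_1(2M_1 + M_2)/6 = -195/28.

5.6071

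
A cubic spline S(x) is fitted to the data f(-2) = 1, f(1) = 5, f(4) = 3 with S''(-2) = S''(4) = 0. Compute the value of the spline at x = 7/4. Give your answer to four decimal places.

Write M_i for S''(x_i). With h_i = 3, 3 and divided differences Δ_i = 4/3, -2/3, the continuity of S' gives the tridiagonal system
  3·M_0 + 12·M_1 + 3·M_2 = 6(Δ_1 - Δ_0) = -12
Natural end conditions: M_0 = M_2 = 0.
Solving the tridiagonal system: M_0 = 0, M_1 = -1, M_2 = 0.
On [1, 4], S(x) = 5 + 1/3·(x - 1) - 1/2·(x - 1)² + 1/18·(x - 1)³.
With (x - 1) = 3/4: S(7/4) = 639/128.

4.9922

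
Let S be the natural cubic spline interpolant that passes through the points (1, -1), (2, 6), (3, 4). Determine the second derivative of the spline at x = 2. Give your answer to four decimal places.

Let M_i = S''(x_i). Step sizes h_i = 1, 1; slopes of the chords Δ_i = (y_(i+1) - y_i)/h_i = 7, -2.
  1·M_0 + 4·M_1 + 1·M_2 = 6(Δ_1 - Δ_0) = -54
Natural end conditions: M_0 = M_2 = 0.
Forward elimination and back-substitution give M_0 = 0, M_1 = -27/2, M_2 = 0.

-13.5000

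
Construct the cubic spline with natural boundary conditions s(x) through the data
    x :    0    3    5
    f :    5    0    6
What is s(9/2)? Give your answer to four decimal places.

4.0625

With M_i denoting the second derivative at x_i, h_i = 3, 2, and Δ_i = (y_(i+1) − y_i)/h_i = -5/3, 3:
  3·M_0 + 10·M_1 + 2·M_2 = 6(Δ_1 - Δ_0) = 28
Natural end conditions: M_0 = M_2 = 0.
Forward elimination and back-substitution give M_0 = 0, M_1 = 14/5, M_2 = 0.
On [3, 5], s(x) = 0 + 17/15·(x - 3) + 7/5·(x - 3)² - 7/30·(x - 3)³.
With (x - 3) = 3/2: s(9/2) = 65/16.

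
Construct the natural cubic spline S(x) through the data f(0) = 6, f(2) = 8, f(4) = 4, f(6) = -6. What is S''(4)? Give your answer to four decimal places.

Write m_i for S''(x_i). With h_i = 2, 2, 2 and divided differences Δ_i = 1, -2, -5, the continuity of S' gives the tridiagonal system
  2·m_0 + 8·m_1 + 2·m_2 = 6(Δ_1 - Δ_0) = -18
  2·m_1 + 8·m_2 + 2·m_3 = 6(Δ_2 - Δ_1) = -18
Natural end conditions: m_0 = m_3 = 0.
Forward elimination and back-substitution give m_0 = 0, m_1 = -9/5, m_2 = -9/5, m_3 = 0.

-1.8000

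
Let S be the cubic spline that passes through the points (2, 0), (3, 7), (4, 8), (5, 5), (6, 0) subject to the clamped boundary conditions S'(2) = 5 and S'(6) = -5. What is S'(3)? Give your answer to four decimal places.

Write M_i for S''(x_i). With h_i = 1, 1, 1, 1 and divided differences Δ_i = 7, 1, -3, -5, the continuity of S' gives the tridiagonal system
  1·M_0 + 4·M_1 + 1·M_2 = 6(Δ_1 - Δ_0) = -36
  1·M_1 + 4·M_2 + 1·M_3 = 6(Δ_2 - Δ_1) = -24
  1·M_2 + 4·M_3 + 1·M_4 = 6(Δ_3 - Δ_2) = -12
Clamped end conditions give two more equations: 2h_0·M_0 + h_0·M_1 = 6(Δ_0 - S'(2)) = 12 and h_3·M_3 + 2h_3·M_4 = 6(S'(6) - Δ_3) = 0.
Solving the tridiagonal system: M_0 = 163/14, M_1 = -79/7, M_2 = -5/2, M_3 = -19/7, M_4 = 19/14.
On [3, 4], S'(x) = b_1 + 2c_1·(x - 3) + 3d_1·(x - 3)² with b_1 = Δ_1 - h_1(2M_1 + M_2)/6 = 145/28, c_1 = M_1/2 = -79/14, d_1 = (M_2 - M_1)/(6h_1) = 41/28. So S'(3) = 145/28.

5.1786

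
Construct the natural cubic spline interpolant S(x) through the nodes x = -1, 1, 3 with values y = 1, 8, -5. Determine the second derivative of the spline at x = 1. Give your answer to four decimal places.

Write M_i for S''(x_i). With h_i = 2, 2 and divided differences Δ_i = 7/2, -13/2, the continuity of S' gives the tridiagonal system
  2·M_0 + 8·M_1 + 2·M_2 = 6(Δ_1 - Δ_0) = -60
Natural end conditions: M_0 = M_2 = 0.
Forward elimination and back-substitution give M_0 = 0, M_1 = -15/2, M_2 = 0.

-7.5000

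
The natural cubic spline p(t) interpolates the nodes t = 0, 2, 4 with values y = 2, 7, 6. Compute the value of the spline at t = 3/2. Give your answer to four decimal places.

With M_i denoting the second derivative at x_i, h_i = 2, 2, and Δ_i = (y_(i+1) − y_i)/h_i = 5/2, -1/2:
  2·M_0 + 8·M_1 + 2·M_2 = 6(Δ_1 - Δ_0) = -18
Natural end conditions: M_0 = M_2 = 0.
Solving: M_0 = 0, M_1 = -9/4, M_2 = 0.
On [0, 2], p(t) = 2 + 13/4·t + 0·t² - 3/16·t³.
With t = 3/2: p(3/2) = 799/128.

6.2422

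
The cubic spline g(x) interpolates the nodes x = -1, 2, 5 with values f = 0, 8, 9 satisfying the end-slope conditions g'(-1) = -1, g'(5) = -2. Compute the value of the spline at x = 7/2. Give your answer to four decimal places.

10.3750

With M_i denoting the second derivative at x_i, h_i = 3, 3, and Δ_i = (y_(i+1) − y_i)/h_i = 8/3, 1/3:
  3·M_0 + 12·M_1 + 3·M_2 = 6(Δ_1 - Δ_0) = -14
Clamped end conditions give two more equations: 2h_0·M_0 + h_0·M_1 = 6(Δ_0 - g'(-1)) = 22 and h_1·M_1 + 2h_1·M_2 = 6(g'(5) - Δ_1) = -14.
Hence M_0 = 14/3, M_1 = -2, M_2 = -4/3.
On [2, 5], g(x) = 8 + 3·(x - 2) - 1·(x - 2)² + 1/27·(x - 2)³.
With (x - 2) = 3/2: g(7/2) = 83/8.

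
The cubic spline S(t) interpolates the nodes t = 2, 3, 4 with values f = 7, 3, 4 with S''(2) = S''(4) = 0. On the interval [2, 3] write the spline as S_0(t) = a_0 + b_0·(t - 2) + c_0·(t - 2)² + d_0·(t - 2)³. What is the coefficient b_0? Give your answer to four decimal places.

-5.2500

Put σ_i = S'' at the i-th knot. Here h = (1, 1) and Δ = (-4, 1), so the interior equations h_(i-1)·σ_(i-1) + 2(h_(i-1)+h_i)·σ_i + h_i·σ_(i+1) = 6(Δ_i − Δ_(i-1)) read
  1·σ_0 + 4·σ_1 + 1·σ_2 = 6(Δ_1 - Δ_0) = 30
Natural end conditions: σ_0 = σ_2 = 0.
Solving the tridiagonal system: σ_0 = 0, σ_1 = 15/2, σ_2 = 0.
On [2, 3], with S_0(t) = a_0 + b_0·(t - 2) + c_0·(t - 2)² + d_0·(t - 2)³: c_0 = σ_0/2 = 0, d_0 = (σ_1 - σ_0)/(6h_0) = 5/4, b_0 = Δ_0 - h_0(2σ_0 + σ_1)/6 = -21/4.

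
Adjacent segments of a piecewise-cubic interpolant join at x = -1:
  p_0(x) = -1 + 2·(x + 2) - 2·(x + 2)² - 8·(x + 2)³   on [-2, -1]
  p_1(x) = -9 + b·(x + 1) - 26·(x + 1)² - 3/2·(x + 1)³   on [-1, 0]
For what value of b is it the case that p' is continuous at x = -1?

-26

p_0'(x) = 2 - 4·(x + 2) - 24·(x + 2)², so p_0'(-1) = -26. On the right, p_1'(-1) = b, so b = -26.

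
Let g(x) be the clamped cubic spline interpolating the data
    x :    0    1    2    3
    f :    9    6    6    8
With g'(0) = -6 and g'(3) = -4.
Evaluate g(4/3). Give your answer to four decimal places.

5.5704

With M_i denoting the second derivative at x_i, h_i = 1, 1, 1, and Δ_i = (y_(i+1) − y_i)/h_i = -3, 0, 2:
  1·M_0 + 4·M_1 + 1·M_2 = 6(Δ_1 - Δ_0) = 18
  1·M_1 + 4·M_2 + 1·M_3 = 6(Δ_2 - Δ_1) = 12
Clamped end conditions give two more equations: 2h_0·M_0 + h_0·M_1 = 6(Δ_0 - g'(0)) = 18 and h_2·M_2 + 2h_2·M_3 = 6(g'(3) - Δ_2) = -36.
Forward elimination and back-substitution give M_0 = 134/15, M_1 = 2/15, M_2 = 128/15, M_3 = -334/15.
On [1, 2], g(x) = 6 - 22/15·(x - 1) + 1/15·(x - 1)² + 7/5·(x - 1)³.
With (x - 1) = 1/3: g(4/3) = 752/135.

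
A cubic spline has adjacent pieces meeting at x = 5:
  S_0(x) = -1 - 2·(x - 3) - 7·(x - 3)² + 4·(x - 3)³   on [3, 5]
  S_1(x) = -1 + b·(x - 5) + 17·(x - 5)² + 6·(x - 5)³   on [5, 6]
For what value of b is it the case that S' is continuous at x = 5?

S_0'(x) = -2 - 14·(x - 3) + 12·(x - 3)², so S_0'(5) = 18. On the right, S_1'(5) = b, so b = 18.

18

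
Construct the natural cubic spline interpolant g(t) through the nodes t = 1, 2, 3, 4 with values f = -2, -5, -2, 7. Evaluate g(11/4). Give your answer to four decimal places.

-3.4250

With M_i denoting the second derivative at x_i, h_i = 1, 1, 1, and Δ_i = (y_(i+1) − y_i)/h_i = -3, 3, 9:
  1·M_0 + 4·M_1 + 1·M_2 = 6(Δ_1 - Δ_0) = 36
  1·M_1 + 4·M_2 + 1·M_3 = 6(Δ_2 - Δ_1) = 36
Natural end conditions: M_0 = M_3 = 0.
Forward elimination and back-substitution give M_0 = 0, M_1 = 36/5, M_2 = 36/5, M_3 = 0.
On [2, 3], g(t) = -5 - 3/5·(t - 2) + 18/5·(t - 2)² + 0·(t - 2)³.
With (t - 2) = 3/4: g(11/4) = -137/40.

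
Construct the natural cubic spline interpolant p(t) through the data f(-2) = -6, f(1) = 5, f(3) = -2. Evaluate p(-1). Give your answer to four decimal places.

Let m_i = p''(x_i). Step sizes h_i = 3, 2; slopes of the chords Δ_i = (y_(i+1) - y_i)/h_i = 11/3, -7/2.
  3·m_0 + 10·m_1 + 2·m_2 = 6(Δ_1 - Δ_0) = -43
Natural end conditions: m_0 = m_2 = 0.
Solving the tridiagonal system: m_0 = 0, m_1 = -43/10, m_2 = 0.
On [-2, 1], p(t) = -6 + 349/60·(t + 2) + 0·(t + 2)² - 43/180·(t + 2)³.
With (t + 2) = 1: p(-1) = -19/45.

-0.4222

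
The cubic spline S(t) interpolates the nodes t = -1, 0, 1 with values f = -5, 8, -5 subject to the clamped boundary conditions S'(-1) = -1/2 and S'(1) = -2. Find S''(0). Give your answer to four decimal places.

Put σ_i = S'' at the i-th knot. Here h = (1, 1) and Δ = (13, -13), so the interior equations h_(i-1)·σ_(i-1) + 2(h_(i-1)+h_i)·σ_i + h_i·σ_(i+1) = 6(Δ_i − Δ_(i-1)) read
  1·σ_0 + 4·σ_1 + 1·σ_2 = 6(Δ_1 - Δ_0) = -156
Clamped end conditions give two more equations: 2h_0·σ_0 + h_0·σ_1 = 6(Δ_0 - S'(-1)) = 81 and h_1·σ_1 + 2h_1·σ_2 = 6(S'(1) - Δ_1) = 66.
Solving: σ_0 = 315/4, σ_1 = -153/2, σ_2 = 285/4.

-76.5000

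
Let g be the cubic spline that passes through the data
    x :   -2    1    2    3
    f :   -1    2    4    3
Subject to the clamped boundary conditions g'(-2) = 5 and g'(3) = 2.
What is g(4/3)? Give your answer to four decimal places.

2.8506

Put m_i = g'' at the i-th knot. Here h = (3, 1, 1) and Δ = (1, 2, -1), so the interior equations h_(i-1)·m_(i-1) + 2(h_(i-1)+h_i)·m_i + h_i·m_(i+1) = 6(Δ_i − Δ_(i-1)) read
  3·m_0 + 8·m_1 + 1·m_2 = 6(Δ_1 - Δ_0) = 6
  1·m_1 + 4·m_2 + 1·m_3 = 6(Δ_2 - Δ_1) = -18
Clamped end conditions give two more equations: 2h_0·m_0 + h_0·m_1 = 6(Δ_0 - g'(-2)) = -24 and h_2·m_2 + 2h_2·m_3 = 6(g'(3) - Δ_2) = 18.
Forward elimination and back-substitution give m_0 = -176/29, m_1 = 120/29, m_2 = -258/29, m_3 = 390/29.
On [1, 2], g(x) = 2 + 61/29·(x - 1) + 60/29·(x - 1)² - 63/29·(x - 1)³.
With (x - 1) = 1/3: g(4/3) = 248/87.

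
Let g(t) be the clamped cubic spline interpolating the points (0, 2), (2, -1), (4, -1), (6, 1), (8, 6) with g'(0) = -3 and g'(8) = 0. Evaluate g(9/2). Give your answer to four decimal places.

Put m_i = g'' at the i-th knot. Here h = (2, 2, 2, 2) and Δ = (-3/2, 0, 1, 5/2), so the interior equations h_(i-1)·m_(i-1) + 2(h_(i-1)+h_i)·m_i + h_i·m_(i+1) = 6(Δ_i − Δ_(i-1)) read
  2·m_0 + 8·m_1 + 2·m_2 = 6(Δ_1 - Δ_0) = 9
  2·m_1 + 8·m_2 + 2·m_3 = 6(Δ_2 - Δ_1) = 6
  2·m_2 + 8·m_3 + 2·m_4 = 6(Δ_3 - Δ_2) = 9
Clamped end conditions give two more equations: 2h_0·m_0 + h_0·m_1 = 6(Δ_0 - g'(0)) = 9 and h_3·m_3 + 2h_3·m_4 = 6(g'(8) - Δ_3) = -15.
Solving: m_0 = 27/14, m_1 = 9/14, m_2 = 0, m_3 = 33/14, m_4 = -69/14.
On [4, 6], g(t) = -1 + 3/14·(t - 4) + 0·(t - 4)² + 11/56·(t - 4)³.
With (t - 4) = 1/2: g(9/2) = -389/448.

-0.8683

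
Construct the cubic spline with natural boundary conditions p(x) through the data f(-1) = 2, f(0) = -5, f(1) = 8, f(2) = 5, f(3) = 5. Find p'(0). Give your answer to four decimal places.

6.1071

With M_i denoting the second derivative at x_i, h_i = 1, 1, 1, 1, and Δ_i = (y_(i+1) − y_i)/h_i = -7, 13, -3, 0:
  1·M_0 + 4·M_1 + 1·M_2 = 6(Δ_1 - Δ_0) = 120
  1·M_1 + 4·M_2 + 1·M_3 = 6(Δ_2 - Δ_1) = -96
  1·M_2 + 4·M_3 + 1·M_4 = 6(Δ_3 - Δ_2) = 18
Natural end conditions: M_0 = M_4 = 0.
Hence M_0 = 0, M_1 = 1101/28, M_2 = -261/7, M_3 = 387/28, M_4 = 0.
On [0, 1], p'(x) = b_1 + 2c_1·x + 3d_1·x² with b_1 = Δ_1 - h_1(2M_1 + M_2)/6 = 171/28, c_1 = M_1/2 = 1101/56, d_1 = (M_2 - M_1)/(6h_1) = -715/56. So p'(0) = 171/28.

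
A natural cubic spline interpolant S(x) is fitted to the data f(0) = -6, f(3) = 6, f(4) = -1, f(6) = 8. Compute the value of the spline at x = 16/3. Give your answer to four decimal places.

Let m_i = S''(x_i). Step sizes h_i = 3, 1, 2; slopes of the chords Δ_i = (y_(i+1) - y_i)/h_i = 4, -7, 9/2.
  3·m_0 + 8·m_1 + 1·m_2 = 6(Δ_1 - Δ_0) = -66
  1·m_1 + 6·m_2 + 2·m_3 = 6(Δ_2 - Δ_1) = 69
Natural end conditions: m_0 = m_3 = 0.
Forward elimination and back-substitution give m_0 = 0, m_1 = -465/47, m_2 = 618/47, m_3 = 0.
On [4, 6], S(x) = -1 - 401/94·(x - 4) + 309/47·(x - 4)² - 103/94·(x - 4)³.
With (x - 4) = 4/3: S(16/3) = 3049/1269.

2.4027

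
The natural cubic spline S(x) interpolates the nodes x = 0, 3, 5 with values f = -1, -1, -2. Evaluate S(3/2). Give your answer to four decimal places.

Put M_i = S'' at the i-th knot. Here h = (3, 2) and Δ = (0, -1/2), so the interior equations h_(i-1)·M_(i-1) + 2(h_(i-1)+h_i)·M_i + h_i·M_(i+1) = 6(Δ_i − Δ_(i-1)) read
  3·M_0 + 10·M_1 + 2·M_2 = 6(Δ_1 - Δ_0) = -3
Natural end conditions: M_0 = M_2 = 0.
Solving the tridiagonal system: M_0 = 0, M_1 = -3/10, M_2 = 0.
On [0, 3], S(x) = -1 + 3/20·x + 0·x² - 1/60·x³.
With x = 3/2: S(3/2) = -133/160.

-0.8313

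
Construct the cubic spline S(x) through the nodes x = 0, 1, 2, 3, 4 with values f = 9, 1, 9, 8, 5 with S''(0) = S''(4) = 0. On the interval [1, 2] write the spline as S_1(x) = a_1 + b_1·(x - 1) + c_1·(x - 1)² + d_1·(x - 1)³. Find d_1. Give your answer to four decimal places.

-8.4643

Let M_i = S''(x_i). Step sizes h_i = 1, 1, 1, 1; slopes of the chords Δ_i = (y_(i+1) - y_i)/h_i = -8, 8, -1, -3.
  1·M_0 + 4·M_1 + 1·M_2 = 6(Δ_1 - Δ_0) = 96
  1·M_1 + 4·M_2 + 1·M_3 = 6(Δ_2 - Δ_1) = -54
  1·M_2 + 4·M_3 + 1·M_4 = 6(Δ_3 - Δ_2) = -12
Natural end conditions: M_0 = M_4 = 0.
Solving the tridiagonal system: M_0 = 0, M_1 = 411/14, M_2 = -150/7, M_3 = 33/14, M_4 = 0.
On [1, 2], with S_1(x) = a_1 + b_1·(x - 1) + c_1·(x - 1)² + d_1·(x - 1)³: c_1 = M_1/2 = 411/28, d_1 = (M_2 - M_1)/(6h_1) = -237/28, b_1 = Δ_1 - h_1(2M_1 + M_2)/6 = 25/14.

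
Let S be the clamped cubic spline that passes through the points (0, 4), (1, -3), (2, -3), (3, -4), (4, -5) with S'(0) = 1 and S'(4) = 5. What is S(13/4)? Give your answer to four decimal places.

With M_i denoting the second derivative at x_i, h_i = 1, 1, 1, 1, and Δ_i = (y_(i+1) − y_i)/h_i = -7, 0, -1, -1:
  1·M_0 + 4·M_1 + 1·M_2 = 6(Δ_1 - Δ_0) = 42
  1·M_1 + 4·M_2 + 1·M_3 = 6(Δ_2 - Δ_1) = -6
  1·M_2 + 4·M_3 + 1·M_4 = 6(Δ_3 - Δ_2) = 0
Clamped end conditions give two more equations: 2h_0·M_0 + h_0·M_1 = 6(Δ_0 - S'(0)) = -48 and h_3·M_3 + 2h_3·M_4 = 6(S'(4) - Δ_3) = 36.
Solving the tridiagonal system: M_0 = -137/4, M_1 = 41/2, M_2 = -23/4, M_3 = -7/2, M_4 = 79/4.
On [3, 4], S(t) = -4 - 25/8·(t - 3) - 7/4·(t - 3)² + 31/8·(t - 3)³.
With (t - 3) = 1/4: S(13/4) = -2473/512.

-4.8301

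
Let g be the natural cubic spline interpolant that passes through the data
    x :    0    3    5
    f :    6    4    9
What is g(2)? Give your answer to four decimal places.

Put σ_i = g'' at the i-th knot. Here h = (3, 2) and Δ = (-2/3, 5/2), so the interior equations h_(i-1)·σ_(i-1) + 2(h_(i-1)+h_i)·σ_i + h_i·σ_(i+1) = 6(Δ_i − Δ_(i-1)) read
  3·σ_0 + 10·σ_1 + 2·σ_2 = 6(Δ_1 - Δ_0) = 19
Natural end conditions: σ_0 = σ_2 = 0.
Hence σ_0 = 0, σ_1 = 19/10, σ_2 = 0.
On [0, 3], g(x) = 6 - 97/60·x + 0·x² + 19/180·x³.
With x = 2: g(2) = 65/18.

3.6111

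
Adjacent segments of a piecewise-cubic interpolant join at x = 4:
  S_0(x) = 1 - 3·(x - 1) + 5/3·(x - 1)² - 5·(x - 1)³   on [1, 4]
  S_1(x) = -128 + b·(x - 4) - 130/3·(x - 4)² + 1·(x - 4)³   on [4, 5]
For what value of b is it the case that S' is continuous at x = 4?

-128

S_0'(x) = -3 + 10/3·(x - 1) - 15·(x - 1)², so S_0'(4) = -128. On the right, S_1'(4) = b, so b = -128.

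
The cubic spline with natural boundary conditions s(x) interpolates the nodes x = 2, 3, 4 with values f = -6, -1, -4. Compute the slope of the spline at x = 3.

Put σ_i = s'' at the i-th knot. Here h = (1, 1) and Δ = (5, -3), so the interior equations h_(i-1)·σ_(i-1) + 2(h_(i-1)+h_i)·σ_i + h_i·σ_(i+1) = 6(Δ_i − Δ_(i-1)) read
  1·σ_0 + 4·σ_1 + 1·σ_2 = 6(Δ_1 - Δ_0) = -48
Natural end conditions: σ_0 = σ_2 = 0.
Solving: σ_0 = 0, σ_1 = -12, σ_2 = 0.
On [3, 4], s'(x) = b_1 + 2c_1·(x - 3) + 3d_1·(x - 3)² with b_1 = Δ_1 - h_1(2σ_1 + σ_2)/6 = 1, c_1 = σ_1/2 = -6, d_1 = (σ_2 - σ_1)/(6h_1) = 2. So s'(3) = 1.

1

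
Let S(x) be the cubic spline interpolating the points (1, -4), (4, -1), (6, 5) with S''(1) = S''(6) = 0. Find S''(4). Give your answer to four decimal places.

1.2000

Let σ_i = S''(x_i). Step sizes h_i = 3, 2; slopes of the chords Δ_i = (y_(i+1) - y_i)/h_i = 1, 3.
  3·σ_0 + 10·σ_1 + 2·σ_2 = 6(Δ_1 - Δ_0) = 12
Natural end conditions: σ_0 = σ_2 = 0.
Forward elimination and back-substitution give σ_0 = 0, σ_1 = 6/5, σ_2 = 0.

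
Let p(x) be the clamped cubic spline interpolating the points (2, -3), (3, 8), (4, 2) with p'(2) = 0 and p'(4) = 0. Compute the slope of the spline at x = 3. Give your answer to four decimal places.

Put σ_i = p'' at the i-th knot. Here h = (1, 1) and Δ = (11, -6), so the interior equations h_(i-1)·σ_(i-1) + 2(h_(i-1)+h_i)·σ_i + h_i·σ_(i+1) = 6(Δ_i − Δ_(i-1)) read
  1·σ_0 + 4·σ_1 + 1·σ_2 = 6(Δ_1 - Δ_0) = -102
Clamped end conditions give two more equations: 2h_0·σ_0 + h_0·σ_1 = 6(Δ_0 - p'(2)) = 66 and h_1·σ_1 + 2h_1·σ_2 = 6(p'(4) - Δ_1) = 36.
Forward elimination and back-substitution give σ_0 = 117/2, σ_1 = -51, σ_2 = 87/2.
On [3, 4], p'(x) = b_1 + 2c_1·(x - 3) + 3d_1·(x - 3)² with b_1 = Δ_1 - h_1(2σ_1 + σ_2)/6 = 15/4, c_1 = σ_1/2 = -51/2, d_1 = (σ_2 - σ_1)/(6h_1) = 63/4. So p'(3) = 15/4.

3.7500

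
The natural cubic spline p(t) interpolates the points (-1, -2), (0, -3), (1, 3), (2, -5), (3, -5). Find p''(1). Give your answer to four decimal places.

-30.4286

Put m_i = p'' at the i-th knot. Here h = (1, 1, 1, 1) and Δ = (-1, 6, -8, 0), so the interior equations h_(i-1)·m_(i-1) + 2(h_(i-1)+h_i)·m_i + h_i·m_(i+1) = 6(Δ_i − Δ_(i-1)) read
  1·m_0 + 4·m_1 + 1·m_2 = 6(Δ_1 - Δ_0) = 42
  1·m_1 + 4·m_2 + 1·m_3 = 6(Δ_2 - Δ_1) = -84
  1·m_2 + 4·m_3 + 1·m_4 = 6(Δ_3 - Δ_2) = 48
Natural end conditions: m_0 = m_4 = 0.
Solving the tridiagonal system: m_0 = 0, m_1 = 507/28, m_2 = -213/7, m_3 = 549/28, m_4 = 0.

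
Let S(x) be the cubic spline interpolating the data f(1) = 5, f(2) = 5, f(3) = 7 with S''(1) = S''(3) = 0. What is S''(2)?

3

With M_i denoting the second derivative at x_i, h_i = 1, 1, and Δ_i = (y_(i+1) − y_i)/h_i = 0, 2:
  1·M_0 + 4·M_1 + 1·M_2 = 6(Δ_1 - Δ_0) = 12
Natural end conditions: M_0 = M_2 = 0.
Forward elimination and back-substitution give M_0 = 0, M_1 = 3, M_2 = 0.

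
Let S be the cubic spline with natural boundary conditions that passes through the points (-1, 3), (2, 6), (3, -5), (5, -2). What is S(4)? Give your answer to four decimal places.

-7.0745

Let M_i = S''(x_i). Step sizes h_i = 3, 1, 2; slopes of the chords Δ_i = (y_(i+1) - y_i)/h_i = 1, -11, 3/2.
  3·M_0 + 8·M_1 + 1·M_2 = 6(Δ_1 - Δ_0) = -72
  1·M_1 + 6·M_2 + 2·M_3 = 6(Δ_2 - Δ_1) = 75
Natural end conditions: M_0 = M_3 = 0.
Forward elimination and back-substitution give M_0 = 0, M_1 = -507/47, M_2 = 672/47, M_3 = 0.
On [3, 5], S(x) = -5 - 755/94·(x - 3) + 336/47·(x - 3)² - 56/47·(x - 3)³.
With (x - 3) = 1: S(4) = -665/94.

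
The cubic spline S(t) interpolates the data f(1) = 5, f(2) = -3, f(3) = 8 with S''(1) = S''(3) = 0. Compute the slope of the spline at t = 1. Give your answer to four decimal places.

-12.7500

Write m_i for S''(x_i). With h_i = 1, 1 and divided differences Δ_i = -8, 11, the continuity of S' gives the tridiagonal system
  1·m_0 + 4·m_1 + 1·m_2 = 6(Δ_1 - Δ_0) = 114
Natural end conditions: m_0 = m_2 = 0.
Solving the tridiagonal system: m_0 = 0, m_1 = 57/2, m_2 = 0.
On [1, 2], S'(t) = b_0 + 2c_0·(t - 1) + 3d_0·(t - 1)² with b_0 = Δ_0 - h_0(2m_0 + m_1)/6 = -51/4, c_0 = m_0/2 = 0, d_0 = (m_1 - m_0)/(6h_0) = 19/4. So S'(1) = -51/4.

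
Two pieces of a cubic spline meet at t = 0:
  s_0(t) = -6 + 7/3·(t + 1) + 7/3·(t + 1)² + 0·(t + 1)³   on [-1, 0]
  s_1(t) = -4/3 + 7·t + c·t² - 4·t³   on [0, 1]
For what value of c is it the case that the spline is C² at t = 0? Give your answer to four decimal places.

s_0''(t) = 14/3 + 0·(t + 1), so s_0''(0) = 14/3. On the right, s_1''(0) = 2c, so c = 7/3.

2.3333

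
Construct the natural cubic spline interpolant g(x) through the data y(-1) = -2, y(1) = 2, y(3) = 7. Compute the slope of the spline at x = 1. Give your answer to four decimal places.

Let M_i = g''(x_i). Step sizes h_i = 2, 2; slopes of the chords Δ_i = (y_(i+1) - y_i)/h_i = 2, 5/2.
  2·M_0 + 8·M_1 + 2·M_2 = 6(Δ_1 - Δ_0) = 3
Natural end conditions: M_0 = M_2 = 0.
Forward elimination and back-substitution give M_0 = 0, M_1 = 3/8, M_2 = 0.
On [1, 3], g'(x) = b_1 + 2c_1·(x - 1) + 3d_1·(x - 1)² with b_1 = Δ_1 - h_1(2M_1 + M_2)/6 = 9/4, c_1 = M_1/2 = 3/16, d_1 = (M_2 - M_1)/(6h_1) = -1/32. So g'(1) = 9/4.

2.2500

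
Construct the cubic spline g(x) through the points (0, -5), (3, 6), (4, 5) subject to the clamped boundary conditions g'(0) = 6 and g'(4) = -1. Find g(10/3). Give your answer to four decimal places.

Write M_i for g''(x_i). With h_i = 3, 1 and divided differences Δ_i = 11/3, -1, the continuity of g' gives the tridiagonal system
  3·M_0 + 8·M_1 + 1·M_2 = 6(Δ_1 - Δ_0) = -28
Clamped end conditions give two more equations: 2h_0·M_0 + h_0·M_1 = 6(Δ_0 - g'(0)) = -14 and h_1·M_1 + 2h_1·M_2 = 6(g'(4) - Δ_1) = 0.
Forward elimination and back-substitution give M_0 = -7/12, M_1 = -7/2, M_2 = 7/4.
On [3, 4], g(x) = 6 - 1/8·(x - 3) - 7/4·(x - 3)² + 7/8·(x - 3)³.
With (x - 3) = 1/3: g(10/3) = 313/54.

5.7963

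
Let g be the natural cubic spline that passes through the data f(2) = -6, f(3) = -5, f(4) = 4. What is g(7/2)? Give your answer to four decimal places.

-1.2500

Write M_i for g''(x_i). With h_i = 1, 1 and divided differences Δ_i = 1, 9, the continuity of g' gives the tridiagonal system
  1·M_0 + 4·M_1 + 1·M_2 = 6(Δ_1 - Δ_0) = 48
Natural end conditions: M_0 = M_2 = 0.
Hence M_0 = 0, M_1 = 12, M_2 = 0.
On [3, 4], g(x) = -5 + 5·(x - 3) + 6·(x - 3)² - 2·(x - 3)³.
With (x - 3) = 1/2: g(7/2) = -5/4.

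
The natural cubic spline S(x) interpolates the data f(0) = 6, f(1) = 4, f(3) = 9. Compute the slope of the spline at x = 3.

Put M_i = S'' at the i-th knot. Here h = (1, 2) and Δ = (-2, 5/2), so the interior equations h_(i-1)·M_(i-1) + 2(h_(i-1)+h_i)·M_i + h_i·M_(i+1) = 6(Δ_i − Δ_(i-1)) read
  1·M_0 + 6·M_1 + 2·M_2 = 6(Δ_1 - Δ_0) = 27
Natural end conditions: M_0 = M_2 = 0.
Solving the tridiagonal system: M_0 = 0, M_1 = 9/2, M_2 = 0.
On [1, 3], S'(x) = b_1 + 2c_1·(x - 1) + 3d_1·(x - 1)² with b_1 = Δ_1 - h_1(2M_1 + M_2)/6 = -1/2, c_1 = M_1/2 = 9/4, d_1 = (M_2 - M_1)/(6h_1) = -3/8. So S'(3) = 4.

4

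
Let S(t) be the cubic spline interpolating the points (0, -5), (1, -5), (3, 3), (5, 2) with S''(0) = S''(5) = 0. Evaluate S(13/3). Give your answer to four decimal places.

3.2761

Write M_i for S''(x_i). With h_i = 1, 2, 2 and divided differences Δ_i = 0, 4, -1/2, the continuity of S' gives the tridiagonal system
  1·M_0 + 6·M_1 + 2·M_2 = 6(Δ_1 - Δ_0) = 24
  2·M_1 + 8·M_2 + 2·M_3 = 6(Δ_2 - Δ_1) = -27
Natural end conditions: M_0 = M_3 = 0.
Hence M_0 = 0, M_1 = 123/22, M_2 = -105/22, M_3 = 0.
On [3, 5], S(t) = 3 + 59/22·(t - 3) - 105/44·(t - 3)² + 35/88·(t - 3)³.
With (t - 3) = 4/3: S(13/3) = 973/297.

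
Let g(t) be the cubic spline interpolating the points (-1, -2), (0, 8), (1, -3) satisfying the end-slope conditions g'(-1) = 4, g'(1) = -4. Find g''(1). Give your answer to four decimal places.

48.5000

Put m_i = g'' at the i-th knot. Here h = (1, 1) and Δ = (10, -11), so the interior equations h_(i-1)·m_(i-1) + 2(h_(i-1)+h_i)·m_i + h_i·m_(i+1) = 6(Δ_i − Δ_(i-1)) read
  1·m_0 + 4·m_1 + 1·m_2 = 6(Δ_1 - Δ_0) = -126
Clamped end conditions give two more equations: 2h_0·m_0 + h_0·m_1 = 6(Δ_0 - g'(-1)) = 36 and h_1·m_1 + 2h_1·m_2 = 6(g'(1) - Δ_1) = 42.
Hence m_0 = 91/2, m_1 = -55, m_2 = 97/2.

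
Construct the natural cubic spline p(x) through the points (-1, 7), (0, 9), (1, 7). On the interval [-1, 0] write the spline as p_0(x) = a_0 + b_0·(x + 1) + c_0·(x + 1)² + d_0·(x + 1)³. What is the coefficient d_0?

Let m_i = p''(x_i). Step sizes h_i = 1, 1; slopes of the chords Δ_i = (y_(i+1) - y_i)/h_i = 2, -2.
  1·m_0 + 4·m_1 + 1·m_2 = 6(Δ_1 - Δ_0) = -24
Natural end conditions: m_0 = m_2 = 0.
Solving: m_0 = 0, m_1 = -6, m_2 = 0.
On [-1, 0], with p_0(x) = a_0 + b_0·(x + 1) + c_0·(x + 1)² + d_0·(x + 1)³: c_0 = m_0/2 = 0, d_0 = (m_1 - m_0)/(6h_0) = -1, b_0 = Δ_0 - h_0(2m_0 + m_1)/6 = 3.

-1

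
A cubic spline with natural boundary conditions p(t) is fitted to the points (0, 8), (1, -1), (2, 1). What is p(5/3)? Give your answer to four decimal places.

-0.4815

Let m_i = p''(x_i). Step sizes h_i = 1, 1; slopes of the chords Δ_i = (y_(i+1) - y_i)/h_i = -9, 2.
  1·m_0 + 4·m_1 + 1·m_2 = 6(Δ_1 - Δ_0) = 66
Natural end conditions: m_0 = m_2 = 0.
Hence m_0 = 0, m_1 = 33/2, m_2 = 0.
On [1, 2], p(t) = -1 - 7/2·(t - 1) + 33/4·(t - 1)² - 11/4·(t - 1)³.
With (t - 1) = 2/3: p(5/3) = -13/27.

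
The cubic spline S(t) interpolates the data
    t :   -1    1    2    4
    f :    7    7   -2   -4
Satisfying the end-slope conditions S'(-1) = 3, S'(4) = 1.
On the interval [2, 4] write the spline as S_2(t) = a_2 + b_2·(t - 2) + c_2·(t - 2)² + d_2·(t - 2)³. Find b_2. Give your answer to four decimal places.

-7.3125

Put σ_i = S'' at the i-th knot. Here h = (2, 1, 2) and Δ = (0, -9, -1), so the interior equations h_(i-1)·σ_(i-1) + 2(h_(i-1)+h_i)·σ_i + h_i·σ_(i+1) = 6(Δ_i − Δ_(i-1)) read
  2·σ_0 + 6·σ_1 + 1·σ_2 = 6(Δ_1 - Δ_0) = -54
  1·σ_1 + 6·σ_2 + 2·σ_3 = 6(Δ_2 - Δ_1) = 48
Clamped end conditions give two more equations: 2h_0·σ_0 + h_0·σ_1 = 6(Δ_0 - S'(-1)) = -18 and h_2·σ_2 + 2h_2·σ_3 = 6(S'(4) - Δ_2) = 12.
Forward elimination and back-substitution give σ_0 = 17/16, σ_1 = -89/8, σ_2 = 85/8, σ_3 = -37/16.
On [2, 4], with S_2(t) = a_2 + b_2·(t - 2) + c_2·(t - 2)² + d_2·(t - 2)³: c_2 = σ_2/2 = 85/16, d_2 = (σ_3 - σ_2)/(6h_2) = -69/64, b_2 = Δ_2 - h_2(2σ_2 + σ_3)/6 = -117/16.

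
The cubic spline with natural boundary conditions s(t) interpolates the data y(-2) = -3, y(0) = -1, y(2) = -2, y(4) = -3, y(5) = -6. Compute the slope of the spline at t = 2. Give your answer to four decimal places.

Put M_i = s'' at the i-th knot. Here h = (2, 2, 2, 1) and Δ = (1, -1/2, -1/2, -3), so the interior equations h_(i-1)·M_(i-1) + 2(h_(i-1)+h_i)·M_i + h_i·M_(i+1) = 6(Δ_i − Δ_(i-1)) read
  2·M_0 + 8·M_1 + 2·M_2 = 6(Δ_1 - Δ_0) = -9
  2·M_1 + 8·M_2 + 2·M_3 = 6(Δ_2 - Δ_1) = 0
  2·M_2 + 6·M_3 + 1·M_4 = 6(Δ_3 - Δ_2) = -15
Natural end conditions: M_0 = M_4 = 0.
Solving: M_0 = 0, M_1 = -57/41, M_2 = 87/82, M_3 = -117/41, M_4 = 0.
On [2, 4], s'(t) = b_2 + 2c_2·(t - 2) + 3d_2·(t - 2)² with b_2 = Δ_2 - h_2(2M_2 + M_3)/6 = -21/82, c_2 = M_2/2 = 87/164, d_2 = (M_3 - M_2)/(6h_2) = -107/328. So s'(2) = -21/82.

-0.2561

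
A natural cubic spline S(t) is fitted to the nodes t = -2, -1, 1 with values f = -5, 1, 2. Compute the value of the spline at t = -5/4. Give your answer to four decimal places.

Let σ_i = S''(x_i). Step sizes h_i = 1, 2; slopes of the chords Δ_i = (y_(i+1) - y_i)/h_i = 6, 1/2.
  1·σ_0 + 6·σ_1 + 2·σ_2 = 6(Δ_1 - Δ_0) = -33
Natural end conditions: σ_0 = σ_2 = 0.
Hence σ_0 = 0, σ_1 = -11/2, σ_2 = 0.
On [-2, -1], S(t) = -5 + 83/12·(t + 2) + 0·(t + 2)² - 11/12·(t + 2)³.
With (t + 2) = 3/4: S(-5/4) = -51/256.

-0.1992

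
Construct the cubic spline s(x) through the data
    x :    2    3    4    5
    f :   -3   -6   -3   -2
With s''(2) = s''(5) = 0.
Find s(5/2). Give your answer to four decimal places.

Write σ_i for s''(x_i). With h_i = 1, 1, 1 and divided differences Δ_i = -3, 3, 1, the continuity of s' gives the tridiagonal system
  1·σ_0 + 4·σ_1 + 1·σ_2 = 6(Δ_1 - Δ_0) = 36
  1·σ_1 + 4·σ_2 + 1·σ_3 = 6(Δ_2 - Δ_1) = -12
Natural end conditions: σ_0 = σ_3 = 0.
Forward elimination and back-substitution give σ_0 = 0, σ_1 = 52/5, σ_2 = -28/5, σ_3 = 0.
On [2, 3], s(x) = -3 - 71/15·(x - 2) + 0·(x - 2)² + 26/15·(x - 2)³.
With (x - 2) = 1/2: s(5/2) = -103/20.

-5.1500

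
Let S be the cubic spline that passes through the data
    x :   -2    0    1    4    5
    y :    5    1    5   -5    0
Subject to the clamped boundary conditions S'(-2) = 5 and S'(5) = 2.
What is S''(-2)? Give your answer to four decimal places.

-17.3970

Put σ_i = S'' at the i-th knot. Here h = (2, 1, 3, 1) and Δ = (-2, 4, -10/3, 5), so the interior equations h_(i-1)·σ_(i-1) + 2(h_(i-1)+h_i)·σ_i + h_i·σ_(i+1) = 6(Δ_i − Δ_(i-1)) read
  2·σ_0 + 6·σ_1 + 1·σ_2 = 6(Δ_1 - Δ_0) = 36
  1·σ_1 + 8·σ_2 + 3·σ_3 = 6(Δ_2 - Δ_1) = -44
  3·σ_2 + 8·σ_3 + 1·σ_4 = 6(Δ_3 - Δ_2) = 50
Clamped end conditions give two more equations: 2h_0·σ_0 + h_0·σ_1 = 6(Δ_0 - S'(-2)) = -42 and h_3·σ_3 + 2h_3·σ_4 = 6(S'(5) - Δ_3) = -18.
Forward elimination and back-substitution give σ_0 = -5741/330, σ_1 = 2276/165, σ_2 = -395/33, σ_3 = 696/55, σ_4 = -843/55.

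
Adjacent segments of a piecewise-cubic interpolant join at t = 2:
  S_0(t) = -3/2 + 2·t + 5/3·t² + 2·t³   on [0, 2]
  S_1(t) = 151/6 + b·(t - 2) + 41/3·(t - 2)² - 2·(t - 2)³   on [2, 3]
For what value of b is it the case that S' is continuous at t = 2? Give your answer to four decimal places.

32.6667

S_0'(t) = 2 + 10/3·t + 6·t², so S_0'(2) = 98/3. On the right, S_1'(2) = b, so b = 98/3.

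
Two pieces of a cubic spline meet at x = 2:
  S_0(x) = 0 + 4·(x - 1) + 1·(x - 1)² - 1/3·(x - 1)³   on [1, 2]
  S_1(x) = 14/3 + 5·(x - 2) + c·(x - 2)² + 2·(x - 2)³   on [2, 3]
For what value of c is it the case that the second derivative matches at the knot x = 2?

0

S_0''(x) = 2 - 2·(x - 1), so S_0''(2) = 0. On the right, S_1''(2) = 2c, so c = 0.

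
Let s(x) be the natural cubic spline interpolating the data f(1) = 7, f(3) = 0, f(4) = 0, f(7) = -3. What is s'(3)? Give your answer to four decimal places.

-1.0319

Write M_i for s''(x_i). With h_i = 2, 1, 3 and divided differences Δ_i = -7/2, 0, -1, the continuity of s' gives the tridiagonal system
  2·M_0 + 6·M_1 + 1·M_2 = 6(Δ_1 - Δ_0) = 21
  1·M_1 + 8·M_2 + 3·M_3 = 6(Δ_2 - Δ_1) = -6
Natural end conditions: M_0 = M_3 = 0.
Solving the tridiagonal system: M_0 = 0, M_1 = 174/47, M_2 = -57/47, M_3 = 0.
On [3, 4], s'(x) = b_1 + 2c_1·(x - 3) + 3d_1·(x - 3)² with b_1 = Δ_1 - h_1(2M_1 + M_2)/6 = -97/94, c_1 = M_1/2 = 87/47, d_1 = (M_2 - M_1)/(6h_1) = -77/94. So s'(3) = -97/94.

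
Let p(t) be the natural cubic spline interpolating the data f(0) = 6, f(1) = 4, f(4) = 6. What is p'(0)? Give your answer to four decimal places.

Put M_i = p'' at the i-th knot. Here h = (1, 3) and Δ = (-2, 2/3), so the interior equations h_(i-1)·M_(i-1) + 2(h_(i-1)+h_i)·M_i + h_i·M_(i+1) = 6(Δ_i − Δ_(i-1)) read
  1·M_0 + 8·M_1 + 3·M_2 = 6(Δ_1 - Δ_0) = 16
Natural end conditions: M_0 = M_2 = 0.
Solving: M_0 = 0, M_1 = 2, M_2 = 0.
On [0, 1], p'(t) = b_0 + 2c_0·t + 3d_0·t² with b_0 = Δ_0 - h_0(2M_0 + M_1)/6 = -7/3, c_0 = M_0/2 = 0, d_0 = (M_1 - M_0)/(6h_0) = 1/3. So p'(0) = -7/3.

-2.3333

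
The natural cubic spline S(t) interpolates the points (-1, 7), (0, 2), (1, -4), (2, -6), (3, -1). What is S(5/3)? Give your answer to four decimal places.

With m_i denoting the second derivative at x_i, h_i = 1, 1, 1, 1, and Δ_i = (y_(i+1) − y_i)/h_i = -5, -6, -2, 5:
  1·m_0 + 4·m_1 + 1·m_2 = 6(Δ_1 - Δ_0) = -6
  1·m_1 + 4·m_2 + 1·m_3 = 6(Δ_2 - Δ_1) = 24
  1·m_2 + 4·m_3 + 1·m_4 = 6(Δ_3 - Δ_2) = 42
Natural end conditions: m_0 = m_4 = 0.
Hence m_0 = 0, m_1 = -18/7, m_2 = 30/7, m_3 = 66/7, m_4 = 0.
On [1, 2], S(t) = -4 - 5·(t - 1) + 15/7·(t - 1)² + 6/7·(t - 1)³.
With (t - 1) = 2/3: S(5/3) = -386/63.

-6.1270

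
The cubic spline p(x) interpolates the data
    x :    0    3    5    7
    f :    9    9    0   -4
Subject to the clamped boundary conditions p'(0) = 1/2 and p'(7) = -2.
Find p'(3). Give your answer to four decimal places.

Write M_i for p''(x_i). With h_i = 3, 2, 2 and divided differences Δ_i = 0, -9/2, -2, the continuity of p' gives the tridiagonal system
  3·M_0 + 10·M_1 + 2·M_2 = 6(Δ_1 - Δ_0) = -27
  2·M_1 + 8·M_2 + 2·M_3 = 6(Δ_2 - Δ_1) = 15
Clamped end conditions give two more equations: 2h_0·M_0 + h_0·M_1 = 6(Δ_0 - p'(0)) = -3 and h_2·M_2 + 2h_2·M_3 = 6(p'(7) - Δ_2) = 0.
Solving the tridiagonal system: M_0 = 51/37, M_1 = -139/37, M_2 = 119/37, M_3 = -119/74.
On [3, 5], p'(x) = b_1 + 2c_1·(x - 3) + 3d_1·(x - 3)² with b_1 = Δ_1 - h_1(2M_1 + M_2)/6 = -227/74, c_1 = M_1/2 = -139/74, d_1 = (M_2 - M_1)/(6h_1) = 43/74. So p'(3) = -227/74.

-3.0676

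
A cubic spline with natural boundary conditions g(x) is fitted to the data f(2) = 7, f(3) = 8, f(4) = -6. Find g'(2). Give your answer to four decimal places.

Put σ_i = g'' at the i-th knot. Here h = (1, 1) and Δ = (1, -14), so the interior equations h_(i-1)·σ_(i-1) + 2(h_(i-1)+h_i)·σ_i + h_i·σ_(i+1) = 6(Δ_i − Δ_(i-1)) read
  1·σ_0 + 4·σ_1 + 1·σ_2 = 6(Δ_1 - Δ_0) = -90
Natural end conditions: σ_0 = σ_2 = 0.
Solving: σ_0 = 0, σ_1 = -45/2, σ_2 = 0.
On [2, 3], g'(x) = b_0 + 2c_0·(x - 2) + 3d_0·(x - 2)² with b_0 = Δ_0 - h_0(2σ_0 + σ_1)/6 = 19/4, c_0 = σ_0/2 = 0, d_0 = (σ_1 - σ_0)/(6h_0) = -15/4. So g'(2) = 19/4.

4.7500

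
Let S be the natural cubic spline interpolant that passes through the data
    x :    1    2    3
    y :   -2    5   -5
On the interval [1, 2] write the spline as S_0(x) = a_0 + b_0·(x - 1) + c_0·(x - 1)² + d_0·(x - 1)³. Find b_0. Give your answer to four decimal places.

11.2500

Put σ_i = S'' at the i-th knot. Here h = (1, 1) and Δ = (7, -10), so the interior equations h_(i-1)·σ_(i-1) + 2(h_(i-1)+h_i)·σ_i + h_i·σ_(i+1) = 6(Δ_i − Δ_(i-1)) read
  1·σ_0 + 4·σ_1 + 1·σ_2 = 6(Δ_1 - Δ_0) = -102
Natural end conditions: σ_0 = σ_2 = 0.
Solving the tridiagonal system: σ_0 = 0, σ_1 = -51/2, σ_2 = 0.
On [1, 2], with S_0(x) = a_0 + b_0·(x - 1) + c_0·(x - 1)² + d_0·(x - 1)³: c_0 = σ_0/2 = 0, d_0 = (σ_1 - σ_0)/(6h_0) = -17/4, b_0 = Δ_0 - h_0(2σ_0 + σ_1)/6 = 45/4.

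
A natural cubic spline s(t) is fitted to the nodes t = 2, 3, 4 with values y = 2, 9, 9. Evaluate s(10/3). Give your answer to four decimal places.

Put M_i = s'' at the i-th knot. Here h = (1, 1) and Δ = (7, 0), so the interior equations h_(i-1)·M_(i-1) + 2(h_(i-1)+h_i)·M_i + h_i·M_(i+1) = 6(Δ_i − Δ_(i-1)) read
  1·M_0 + 4·M_1 + 1·M_2 = 6(Δ_1 - Δ_0) = -42
Natural end conditions: M_0 = M_2 = 0.
Solving: M_0 = 0, M_1 = -21/2, M_2 = 0.
On [3, 4], s(t) = 9 + 7/2·(t - 3) - 21/4·(t - 3)² + 7/4·(t - 3)³.
With (t - 3) = 1/3: s(10/3) = 521/54.

9.6481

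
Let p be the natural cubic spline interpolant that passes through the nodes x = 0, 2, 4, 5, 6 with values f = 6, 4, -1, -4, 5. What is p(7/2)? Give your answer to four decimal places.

1.0675

Put m_i = p'' at the i-th knot. Here h = (2, 2, 1, 1) and Δ = (-1, -5/2, -3, 9), so the interior equations h_(i-1)·m_(i-1) + 2(h_(i-1)+h_i)·m_i + h_i·m_(i+1) = 6(Δ_i − Δ_(i-1)) read
  2·m_0 + 8·m_1 + 2·m_2 = 6(Δ_1 - Δ_0) = -9
  2·m_1 + 6·m_2 + 1·m_3 = 6(Δ_2 - Δ_1) = -3
  1·m_2 + 4·m_3 + 1·m_4 = 6(Δ_3 - Δ_2) = 72
Natural end conditions: m_0 = m_4 = 0.
Forward elimination and back-substitution give m_0 = 0, m_1 = -13/56, m_2 = -25/7, m_3 = 529/28, m_4 = 0.
On [2, 4], p(x) = 4 - 97/84·(x - 2) - 13/112·(x - 2)² - 187/672·(x - 2)³.
With (x - 2) = 3/2: p(7/2) = 1913/1792.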